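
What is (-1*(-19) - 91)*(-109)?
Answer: 7848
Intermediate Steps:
(-1*(-19) - 91)*(-109) = (19 - 91)*(-109) = -72*(-109) = 7848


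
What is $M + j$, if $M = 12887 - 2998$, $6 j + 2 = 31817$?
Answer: $\frac{30383}{2} \approx 15192.0$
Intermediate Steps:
$j = \frac{10605}{2}$ ($j = - \frac{1}{3} + \frac{1}{6} \cdot 31817 = - \frac{1}{3} + \frac{31817}{6} = \frac{10605}{2} \approx 5302.5$)
$M = 9889$
$M + j = 9889 + \frac{10605}{2} = \frac{30383}{2}$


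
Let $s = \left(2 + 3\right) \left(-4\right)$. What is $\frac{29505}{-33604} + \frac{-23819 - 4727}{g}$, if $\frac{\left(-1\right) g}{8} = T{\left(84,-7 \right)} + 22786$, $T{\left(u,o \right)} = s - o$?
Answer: $- \frac{138002473}{191315973} \approx -0.72133$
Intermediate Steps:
$s = -20$ ($s = 5 \left(-4\right) = -20$)
$T{\left(u,o \right)} = -20 - o$
$g = -182184$ ($g = - 8 \left(\left(-20 - -7\right) + 22786\right) = - 8 \left(\left(-20 + 7\right) + 22786\right) = - 8 \left(-13 + 22786\right) = \left(-8\right) 22773 = -182184$)
$\frac{29505}{-33604} + \frac{-23819 - 4727}{g} = \frac{29505}{-33604} + \frac{-23819 - 4727}{-182184} = 29505 \left(- \frac{1}{33604}\right) + \left(-23819 - 4727\right) \left(- \frac{1}{182184}\right) = - \frac{29505}{33604} - - \frac{14273}{91092} = - \frac{29505}{33604} + \frac{14273}{91092} = - \frac{138002473}{191315973}$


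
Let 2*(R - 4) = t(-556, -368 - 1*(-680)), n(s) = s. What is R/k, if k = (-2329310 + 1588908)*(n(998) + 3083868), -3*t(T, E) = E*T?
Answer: -7229/571010239033 ≈ -1.2660e-8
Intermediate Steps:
t(T, E) = -E*T/3
k = -2284040956132 (k = (-2329310 + 1588908)*(998 + 3083868) = -740402*3084866 = -2284040956132)
R = 28916 (R = 4 + (-⅓*(-368 - 1*(-680))*(-556))/2 = 4 + (-⅓*(-368 + 680)*(-556))/2 = 4 + (-⅓*312*(-556))/2 = 4 + (½)*57824 = 4 + 28912 = 28916)
R/k = 28916/(-2284040956132) = 28916*(-1/2284040956132) = -7229/571010239033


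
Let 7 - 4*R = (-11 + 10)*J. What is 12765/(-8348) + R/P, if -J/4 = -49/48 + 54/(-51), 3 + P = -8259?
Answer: -21521265595/14070119904 ≈ -1.5296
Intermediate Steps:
P = -8262 (P = -3 - 8259 = -8262)
J = 1697/204 (J = -4*(-49/48 + 54/(-51)) = -4*(-49*1/48 + 54*(-1/51)) = -4*(-49/48 - 18/17) = -4*(-1697/816) = 1697/204 ≈ 8.3186)
R = 3125/816 (R = 7/4 - (-11 + 10)*1697/(4*204) = 7/4 - (-1)*1697/(4*204) = 7/4 - 1/4*(-1697/204) = 7/4 + 1697/816 = 3125/816 ≈ 3.8297)
12765/(-8348) + R/P = 12765/(-8348) + (3125/816)/(-8262) = 12765*(-1/8348) + (3125/816)*(-1/8262) = -12765/8348 - 3125/6741792 = -21521265595/14070119904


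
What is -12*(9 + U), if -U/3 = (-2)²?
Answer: 36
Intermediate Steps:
U = -12 (U = -3*(-2)² = -3*4 = -12)
-12*(9 + U) = -12*(9 - 12) = -12*(-3) = 36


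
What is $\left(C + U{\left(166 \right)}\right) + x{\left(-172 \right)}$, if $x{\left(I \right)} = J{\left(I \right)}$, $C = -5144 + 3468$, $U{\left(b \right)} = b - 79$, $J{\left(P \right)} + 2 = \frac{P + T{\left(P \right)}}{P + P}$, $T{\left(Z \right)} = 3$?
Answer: $- \frac{547135}{344} \approx -1590.5$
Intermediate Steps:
$J{\left(P \right)} = -2 + \frac{3 + P}{2 P}$ ($J{\left(P \right)} = -2 + \frac{P + 3}{P + P} = -2 + \frac{3 + P}{2 P}$)
$U{\left(b \right)} = -79 + b$ ($U{\left(b \right)} = b - 79 = -79 + b$)
$C = -1676$
$x{\left(I \right)} = \frac{3 \left(1 - I\right)}{2 I}$
$\left(C + U{\left(166 \right)}\right) + x{\left(-172 \right)} = \left(-1676 + \left(-79 + 166\right)\right) + \frac{3 \left(1 - -172\right)}{2 \left(-172\right)} = \left(-1676 + 87\right) + \frac{3}{2} \left(- \frac{1}{172}\right) \left(1 + 172\right) = -1589 + \frac{3}{2} \left(- \frac{1}{172}\right) 173 = -1589 - \frac{519}{344} = - \frac{547135}{344}$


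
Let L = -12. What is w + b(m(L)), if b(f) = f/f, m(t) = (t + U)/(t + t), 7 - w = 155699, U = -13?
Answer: -155691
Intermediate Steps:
w = -155692 (w = 7 - 1*155699 = 7 - 155699 = -155692)
m(t) = (-13 + t)/(2*t) (m(t) = (t - 13)/(t + t) = (-13 + t)/((2*t)) = (-13 + t)*(1/(2*t)) = (-13 + t)/(2*t))
b(f) = 1
w + b(m(L)) = -155692 + 1 = -155691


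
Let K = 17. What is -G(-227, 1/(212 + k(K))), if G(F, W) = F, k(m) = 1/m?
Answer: 227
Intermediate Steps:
-G(-227, 1/(212 + k(K))) = -1*(-227) = 227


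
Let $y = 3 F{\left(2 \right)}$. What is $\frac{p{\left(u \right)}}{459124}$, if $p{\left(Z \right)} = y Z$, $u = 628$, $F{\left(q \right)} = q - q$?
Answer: $0$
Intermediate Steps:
$F{\left(q \right)} = 0$
$y = 0$ ($y = 3 \cdot 0 = 0$)
$p{\left(Z \right)} = 0$ ($p{\left(Z \right)} = 0 Z = 0$)
$\frac{p{\left(u \right)}}{459124} = \frac{0}{459124} = 0 \cdot \frac{1}{459124} = 0$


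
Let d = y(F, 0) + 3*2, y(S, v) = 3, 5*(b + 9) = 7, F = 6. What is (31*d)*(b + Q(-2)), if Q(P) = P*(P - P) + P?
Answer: -13392/5 ≈ -2678.4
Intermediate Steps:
b = -38/5 (b = -9 + (⅕)*7 = -9 + 7/5 = -38/5 ≈ -7.6000)
Q(P) = P (Q(P) = P*0 + P = 0 + P = P)
d = 9 (d = 3 + 3*2 = 3 + 6 = 9)
(31*d)*(b + Q(-2)) = (31*9)*(-38/5 - 2) = 279*(-48/5) = -13392/5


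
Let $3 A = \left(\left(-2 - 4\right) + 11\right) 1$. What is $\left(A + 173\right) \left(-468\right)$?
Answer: $-81744$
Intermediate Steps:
$A = \frac{5}{3}$ ($A = \frac{\left(\left(-2 - 4\right) + 11\right) 1}{3} = \frac{\left(-6 + 11\right) 1}{3} = \frac{5 \cdot 1}{3} = \frac{1}{3} \cdot 5 = \frac{5}{3} \approx 1.6667$)
$\left(A + 173\right) \left(-468\right) = \left(\frac{5}{3} + 173\right) \left(-468\right) = \frac{524}{3} \left(-468\right) = -81744$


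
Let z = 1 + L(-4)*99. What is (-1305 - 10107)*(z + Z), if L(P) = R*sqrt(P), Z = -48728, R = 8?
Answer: 556072524 - 18076608*I ≈ 5.5607e+8 - 1.8077e+7*I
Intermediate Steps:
L(P) = 8*sqrt(P)
z = 1 + 1584*I (z = 1 + (8*sqrt(-4))*99 = 1 + (8*(2*I))*99 = 1 + (16*I)*99 = 1 + 1584*I ≈ 1.0 + 1584.0*I)
(-1305 - 10107)*(z + Z) = (-1305 - 10107)*((1 + 1584*I) - 48728) = -11412*(-48727 + 1584*I) = 556072524 - 18076608*I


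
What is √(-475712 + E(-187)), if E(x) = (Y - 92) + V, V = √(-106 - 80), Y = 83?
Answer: √(-475721 + I*√186) ≈ 0.01 + 689.73*I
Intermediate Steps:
V = I*√186 (V = √(-186) = I*√186 ≈ 13.638*I)
E(x) = -9 + I*√186 (E(x) = (83 - 92) + I*√186 = -9 + I*√186)
√(-475712 + E(-187)) = √(-475712 + (-9 + I*√186)) = √(-475721 + I*√186)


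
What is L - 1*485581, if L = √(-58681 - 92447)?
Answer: -485581 + 6*I*√4198 ≈ -4.8558e+5 + 388.75*I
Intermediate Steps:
L = 6*I*√4198 (L = √(-151128) = 6*I*√4198 ≈ 388.75*I)
L - 1*485581 = 6*I*√4198 - 1*485581 = 6*I*√4198 - 485581 = -485581 + 6*I*√4198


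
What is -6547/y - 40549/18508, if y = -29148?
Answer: -18941971/9633414 ≈ -1.9663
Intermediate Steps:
-6547/y - 40549/18508 = -6547/(-29148) - 40549/18508 = -6547*(-1/29148) - 40549*1/18508 = 6547/29148 - 40549/18508 = -18941971/9633414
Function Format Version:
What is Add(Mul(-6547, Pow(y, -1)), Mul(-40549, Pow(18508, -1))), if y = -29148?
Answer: Rational(-18941971, 9633414) ≈ -1.9663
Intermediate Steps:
Add(Mul(-6547, Pow(y, -1)), Mul(-40549, Pow(18508, -1))) = Add(Mul(-6547, Pow(-29148, -1)), Mul(-40549, Pow(18508, -1))) = Add(Mul(-6547, Rational(-1, 29148)), Mul(-40549, Rational(1, 18508))) = Add(Rational(6547, 29148), Rational(-40549, 18508)) = Rational(-18941971, 9633414)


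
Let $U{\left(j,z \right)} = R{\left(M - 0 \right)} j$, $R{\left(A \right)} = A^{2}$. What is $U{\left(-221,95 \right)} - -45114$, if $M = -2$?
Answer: $44230$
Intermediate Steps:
$U{\left(j,z \right)} = 4 j$ ($U{\left(j,z \right)} = \left(-2 - 0\right)^{2} j = \left(-2 + 0\right)^{2} j = \left(-2\right)^{2} j = 4 j$)
$U{\left(-221,95 \right)} - -45114 = 4 \left(-221\right) - -45114 = -884 + 45114 = 44230$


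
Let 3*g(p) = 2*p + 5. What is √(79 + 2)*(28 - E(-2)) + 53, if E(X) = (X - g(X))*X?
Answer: 263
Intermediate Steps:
g(p) = 5/3 + 2*p/3 (g(p) = (2*p + 5)/3 = (5 + 2*p)/3 = 5/3 + 2*p/3)
E(X) = X*(-5/3 + X/3) (E(X) = (X - (5/3 + 2*X/3))*X = (X + (-5/3 - 2*X/3))*X = (-5/3 + X/3)*X = X*(-5/3 + X/3))
√(79 + 2)*(28 - E(-2)) + 53 = √(79 + 2)*(28 - (-2)*(-5 - 2)/3) + 53 = √81*(28 - (-2)*(-7)/3) + 53 = 9*(28 - 1*14/3) + 53 = 9*(28 - 14/3) + 53 = 9*(70/3) + 53 = 210 + 53 = 263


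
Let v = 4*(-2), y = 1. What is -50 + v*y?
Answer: -58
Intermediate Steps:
v = -8
-50 + v*y = -50 - 8*1 = -50 - 8 = -58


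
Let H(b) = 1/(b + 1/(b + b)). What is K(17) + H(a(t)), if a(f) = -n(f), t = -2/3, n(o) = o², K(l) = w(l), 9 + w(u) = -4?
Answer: -1541/113 ≈ -13.637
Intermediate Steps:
w(u) = -13 (w(u) = -9 - 4 = -13)
K(l) = -13
t = -⅔ (t = -2*⅓ = -⅔ ≈ -0.66667)
a(f) = -f²
H(b) = 1/(b + 1/(2*b))
K(17) + H(a(t)) = -13 + 2*(-(-⅔)²)/(1 + 2*(-(-⅔)²)²) = -13 + 2*(-1*4/9)/(1 + 2*(-1*4/9)²) = -13 + 2*(-4/9)/(1 + 2*(-4/9)²) = -13 + 2*(-4/9)/(1 + 2*(16/81)) = -13 + 2*(-4/9)/(1 + 32/81) = -13 + 2*(-4/9)/(113/81) = -13 + 2*(-4/9)*(81/113) = -13 - 72/113 = -1541/113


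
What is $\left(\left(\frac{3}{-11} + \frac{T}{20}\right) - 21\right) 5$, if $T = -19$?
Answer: $- \frac{4889}{44} \approx -111.11$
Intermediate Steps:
$\left(\left(\frac{3}{-11} + \frac{T}{20}\right) - 21\right) 5 = \left(\left(\frac{3}{-11} - \frac{19}{20}\right) - 21\right) 5 = \left(\left(3 \left(- \frac{1}{11}\right) - \frac{19}{20}\right) - 21\right) 5 = \left(\left(- \frac{3}{11} - \frac{19}{20}\right) - 21\right) 5 = \left(- \frac{269}{220} - 21\right) 5 = \left(- \frac{4889}{220}\right) 5 = - \frac{4889}{44}$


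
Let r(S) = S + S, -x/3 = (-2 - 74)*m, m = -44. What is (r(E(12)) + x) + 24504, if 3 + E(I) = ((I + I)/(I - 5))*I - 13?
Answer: 101656/7 ≈ 14522.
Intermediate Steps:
E(I) = -16 + 2*I²/(-5 + I) (E(I) = -3 + (((I + I)/(I - 5))*I - 13) = -3 + (((2*I)/(-5 + I))*I - 13) = -3 + ((2*I/(-5 + I))*I - 13) = -3 + (2*I²/(-5 + I) - 13) = -3 + (-13 + 2*I²/(-5 + I)) = -16 + 2*I²/(-5 + I))
x = -10032 (x = -3*(-2 - 74)*(-44) = -(-228)*(-44) = -3*3344 = -10032)
r(S) = 2*S
(r(E(12)) + x) + 24504 = (2*(2*(40 + 12² - 8*12)/(-5 + 12)) - 10032) + 24504 = (2*(2*(40 + 144 - 96)/7) - 10032) + 24504 = (2*(2*(⅐)*88) - 10032) + 24504 = (2*(176/7) - 10032) + 24504 = (352/7 - 10032) + 24504 = -69872/7 + 24504 = 101656/7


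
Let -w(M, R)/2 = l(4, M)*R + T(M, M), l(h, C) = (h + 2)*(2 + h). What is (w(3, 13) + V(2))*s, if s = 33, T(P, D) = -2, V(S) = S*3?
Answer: -30558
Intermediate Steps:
V(S) = 3*S
l(h, C) = (2 + h)² (l(h, C) = (2 + h)*(2 + h) = (2 + h)²)
w(M, R) = 4 - 72*R (w(M, R) = -2*((2 + 4)²*R - 2) = -2*(6²*R - 2) = -2*(36*R - 2) = -2*(-2 + 36*R) = 4 - 72*R)
(w(3, 13) + V(2))*s = ((4 - 72*13) + 3*2)*33 = ((4 - 936) + 6)*33 = (-932 + 6)*33 = -926*33 = -30558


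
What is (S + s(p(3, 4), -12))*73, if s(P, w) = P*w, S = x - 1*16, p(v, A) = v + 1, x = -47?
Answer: -8103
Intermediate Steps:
p(v, A) = 1 + v
S = -63 (S = -47 - 1*16 = -47 - 16 = -63)
(S + s(p(3, 4), -12))*73 = (-63 + (1 + 3)*(-12))*73 = (-63 + 4*(-12))*73 = (-63 - 48)*73 = -111*73 = -8103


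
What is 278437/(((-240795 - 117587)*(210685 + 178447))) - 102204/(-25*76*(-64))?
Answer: -445412172552803/529940036811200 ≈ -0.84050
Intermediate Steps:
278437/(((-240795 - 117587)*(210685 + 178447))) - 102204/(-25*76*(-64)) = 278437/((-358382*389132)) - 102204/((-1900*(-64))) = 278437/(-139457904424) - 102204/121600 = 278437*(-1/139457904424) - 102204*1/121600 = -278437/139457904424 - 25551/30400 = -445412172552803/529940036811200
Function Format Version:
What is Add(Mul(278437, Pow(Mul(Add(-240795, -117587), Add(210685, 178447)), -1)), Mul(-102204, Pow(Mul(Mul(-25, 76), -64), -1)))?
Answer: Rational(-445412172552803, 529940036811200) ≈ -0.84050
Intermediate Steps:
Add(Mul(278437, Pow(Mul(Add(-240795, -117587), Add(210685, 178447)), -1)), Mul(-102204, Pow(Mul(Mul(-25, 76), -64), -1))) = Add(Mul(278437, Pow(Mul(-358382, 389132), -1)), Mul(-102204, Pow(Mul(-1900, -64), -1))) = Add(Mul(278437, Pow(-139457904424, -1)), Mul(-102204, Pow(121600, -1))) = Add(Mul(278437, Rational(-1, 139457904424)), Mul(-102204, Rational(1, 121600))) = Add(Rational(-278437, 139457904424), Rational(-25551, 30400)) = Rational(-445412172552803, 529940036811200)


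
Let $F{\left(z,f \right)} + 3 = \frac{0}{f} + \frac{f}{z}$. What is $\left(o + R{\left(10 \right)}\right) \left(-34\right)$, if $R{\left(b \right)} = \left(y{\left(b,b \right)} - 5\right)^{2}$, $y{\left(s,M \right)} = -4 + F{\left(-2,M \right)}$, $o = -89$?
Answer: $-6800$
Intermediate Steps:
$F{\left(z,f \right)} = -3 + \frac{f}{z}$ ($F{\left(z,f \right)} = -3 + \left(\frac{0}{f} + \frac{f}{z}\right) = -3 + \left(0 + \frac{f}{z}\right) = -3 + \frac{f}{z}$)
$y{\left(s,M \right)} = -7 - \frac{M}{2}$ ($y{\left(s,M \right)} = -4 + \left(-3 + \frac{M}{-2}\right) = -4 + \left(-3 + M \left(- \frac{1}{2}\right)\right) = -4 - \left(3 + \frac{M}{2}\right) = -7 - \frac{M}{2}$)
$R{\left(b \right)} = \left(-12 - \frac{b}{2}\right)^{2}$ ($R{\left(b \right)} = \left(\left(-7 - \frac{b}{2}\right) - 5\right)^{2} = \left(-12 - \frac{b}{2}\right)^{2}$)
$\left(o + R{\left(10 \right)}\right) \left(-34\right) = \left(-89 + \frac{\left(24 + 10\right)^{2}}{4}\right) \left(-34\right) = \left(-89 + \frac{34^{2}}{4}\right) \left(-34\right) = \left(-89 + \frac{1}{4} \cdot 1156\right) \left(-34\right) = \left(-89 + 289\right) \left(-34\right) = 200 \left(-34\right) = -6800$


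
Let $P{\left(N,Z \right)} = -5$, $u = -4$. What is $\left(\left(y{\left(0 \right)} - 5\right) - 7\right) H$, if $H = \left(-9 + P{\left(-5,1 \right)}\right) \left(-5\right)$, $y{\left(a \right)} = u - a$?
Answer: $-1120$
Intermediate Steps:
$y{\left(a \right)} = -4 - a$
$H = 70$ ($H = \left(-9 - 5\right) \left(-5\right) = \left(-14\right) \left(-5\right) = 70$)
$\left(\left(y{\left(0 \right)} - 5\right) - 7\right) H = \left(\left(\left(-4 - 0\right) - 5\right) - 7\right) 70 = \left(\left(\left(-4 + 0\right) - 5\right) - 7\right) 70 = \left(\left(-4 - 5\right) - 7\right) 70 = \left(-9 - 7\right) 70 = \left(-16\right) 70 = -1120$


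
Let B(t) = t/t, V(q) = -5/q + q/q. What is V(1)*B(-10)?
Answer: -4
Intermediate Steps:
V(q) = 1 - 5/q (V(q) = -5/q + 1 = 1 - 5/q)
B(t) = 1
V(1)*B(-10) = ((-5 + 1)/1)*1 = (1*(-4))*1 = -4*1 = -4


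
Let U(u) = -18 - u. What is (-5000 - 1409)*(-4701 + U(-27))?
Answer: 30071028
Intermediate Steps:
(-5000 - 1409)*(-4701 + U(-27)) = (-5000 - 1409)*(-4701 + (-18 - 1*(-27))) = -6409*(-4701 + (-18 + 27)) = -6409*(-4701 + 9) = -6409*(-4692) = 30071028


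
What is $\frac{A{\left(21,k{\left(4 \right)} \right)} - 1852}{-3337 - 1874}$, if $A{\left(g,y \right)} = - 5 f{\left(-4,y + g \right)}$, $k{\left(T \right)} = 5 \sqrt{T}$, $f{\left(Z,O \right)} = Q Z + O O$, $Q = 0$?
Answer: $\frac{2219}{1737} \approx 1.2775$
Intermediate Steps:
$f{\left(Z,O \right)} = O^{2}$ ($f{\left(Z,O \right)} = 0 Z + O O = 0 + O^{2} = O^{2}$)
$A{\left(g,y \right)} = - 5 \left(g + y\right)^{2}$ ($A{\left(g,y \right)} = - 5 \left(y + g\right)^{2} = - 5 \left(g + y\right)^{2}$)
$\frac{A{\left(21,k{\left(4 \right)} \right)} - 1852}{-3337 - 1874} = \frac{- 5 \left(21 + 5 \sqrt{4}\right)^{2} - 1852}{-3337 - 1874} = \frac{- 5 \left(21 + 5 \cdot 2\right)^{2} - 1852}{-5211} = \left(- 5 \left(21 + 10\right)^{2} - 1852\right) \left(- \frac{1}{5211}\right) = \left(- 5 \cdot 31^{2} - 1852\right) \left(- \frac{1}{5211}\right) = \left(\left(-5\right) 961 - 1852\right) \left(- \frac{1}{5211}\right) = \left(-4805 - 1852\right) \left(- \frac{1}{5211}\right) = \left(-6657\right) \left(- \frac{1}{5211}\right) = \frac{2219}{1737}$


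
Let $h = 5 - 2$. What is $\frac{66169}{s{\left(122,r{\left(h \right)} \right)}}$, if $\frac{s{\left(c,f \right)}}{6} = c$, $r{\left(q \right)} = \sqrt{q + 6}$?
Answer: $\frac{66169}{732} \approx 90.395$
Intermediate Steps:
$h = 3$
$r{\left(q \right)} = \sqrt{6 + q}$
$s{\left(c,f \right)} = 6 c$
$\frac{66169}{s{\left(122,r{\left(h \right)} \right)}} = \frac{66169}{6 \cdot 122} = \frac{66169}{732}$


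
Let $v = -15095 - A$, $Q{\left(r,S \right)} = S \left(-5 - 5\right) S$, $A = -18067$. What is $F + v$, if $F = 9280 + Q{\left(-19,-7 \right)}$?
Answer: $11762$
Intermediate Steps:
$Q{\left(r,S \right)} = - 10 S^{2}$ ($Q{\left(r,S \right)} = S \left(-5 - 5\right) S = S \left(-10\right) S = - 10 S S = - 10 S^{2}$)
$F = 8790$ ($F = 9280 - 10 \left(-7\right)^{2} = 9280 - 490 = 8790$)
$v = 2972$ ($v = -15095 - -18067 = -15095 + 18067 = 2972$)
$F + v = 8790 + 2972 = 11762$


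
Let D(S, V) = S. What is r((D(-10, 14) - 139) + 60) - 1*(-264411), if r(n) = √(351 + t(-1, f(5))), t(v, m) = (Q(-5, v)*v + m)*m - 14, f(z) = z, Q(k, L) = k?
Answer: 264411 + 3*√43 ≈ 2.6443e+5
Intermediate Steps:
t(v, m) = -14 + m*(m - 5*v) (t(v, m) = (-5*v + m)*m - 14 = (m - 5*v)*m - 14 = m*(m - 5*v) - 14 = -14 + m*(m - 5*v))
r(n) = 3*√43 (r(n) = √(351 + (-14 + 5² - 5*5*(-1))) = √(351 + (-14 + 25 + 25)) = √(351 + 36) = √387 = 3*√43)
r((D(-10, 14) - 139) + 60) - 1*(-264411) = 3*√43 - 1*(-264411) = 3*√43 + 264411 = 264411 + 3*√43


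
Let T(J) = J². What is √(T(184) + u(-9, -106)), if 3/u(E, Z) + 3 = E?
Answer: 3*√15047/2 ≈ 184.00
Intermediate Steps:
u(E, Z) = 3/(-3 + E)
√(T(184) + u(-9, -106)) = √(184² + 3/(-3 - 9)) = √(33856 + 3/(-12)) = √(33856 + 3*(-1/12)) = √(33856 - ¼) = √(135423/4) = 3*√15047/2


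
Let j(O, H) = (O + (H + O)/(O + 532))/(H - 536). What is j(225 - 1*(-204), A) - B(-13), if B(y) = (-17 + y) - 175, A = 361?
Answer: 34062816/168175 ≈ 202.54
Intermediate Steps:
B(y) = -192 + y
j(O, H) = (O + (H + O)/(532 + O))/(-536 + H)
j(225 - 1*(-204), A) - B(-13) = (361 + (225 - 1*(-204))**2 + 533*(225 - 1*(-204)))/(-285152 - 536*(225 - 1*(-204)) + 532*361 + 361*(225 - 1*(-204))) - (-192 - 13) = (361 + (225 + 204)**2 + 533*(225 + 204))/(-285152 - 536*(225 + 204) + 192052 + 361*(225 + 204)) - 1*(-205) = (361 + 429**2 + 533*429)/(-285152 - 536*429 + 192052 + 361*429) + 205 = (361 + 184041 + 228657)/(-285152 - 229944 + 192052 + 154869) + 205 = 413059/(-168175) + 205 = -1/168175*413059 + 205 = -413059/168175 + 205 = 34062816/168175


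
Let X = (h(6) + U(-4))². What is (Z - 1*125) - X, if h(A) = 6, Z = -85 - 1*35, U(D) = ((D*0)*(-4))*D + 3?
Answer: -326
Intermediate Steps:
U(D) = 3 (U(D) = (0*(-4))*D + 3 = 0*D + 3 = 0 + 3 = 3)
Z = -120 (Z = -85 - 35 = -120)
X = 81 (X = (6 + 3)² = 9² = 81)
(Z - 1*125) - X = (-120 - 1*125) - 1*81 = (-120 - 125) - 81 = -245 - 81 = -326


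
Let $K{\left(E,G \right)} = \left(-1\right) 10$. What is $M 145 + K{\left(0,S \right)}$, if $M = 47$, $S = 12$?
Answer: $6805$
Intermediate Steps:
$K{\left(E,G \right)} = -10$
$M 145 + K{\left(0,S \right)} = 47 \cdot 145 - 10 = 6815 - 10 = 6805$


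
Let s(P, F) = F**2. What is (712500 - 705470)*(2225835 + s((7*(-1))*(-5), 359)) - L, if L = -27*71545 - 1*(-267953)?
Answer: 16555317242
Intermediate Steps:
L = -1663762 (L = -1931715 + 267953 = -1663762)
(712500 - 705470)*(2225835 + s((7*(-1))*(-5), 359)) - L = (712500 - 705470)*(2225835 + 359**2) - 1*(-1663762) = 7030*(2225835 + 128881) + 1663762 = 7030*2354716 + 1663762 = 16553653480 + 1663762 = 16555317242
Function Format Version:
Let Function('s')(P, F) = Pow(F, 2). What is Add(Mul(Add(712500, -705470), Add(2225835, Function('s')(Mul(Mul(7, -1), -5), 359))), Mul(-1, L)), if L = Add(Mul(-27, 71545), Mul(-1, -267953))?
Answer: 16555317242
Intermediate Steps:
L = -1663762 (L = Add(-1931715, 267953) = -1663762)
Add(Mul(Add(712500, -705470), Add(2225835, Function('s')(Mul(Mul(7, -1), -5), 359))), Mul(-1, L)) = Add(Mul(Add(712500, -705470), Add(2225835, Pow(359, 2))), Mul(-1, -1663762)) = Add(Mul(7030, Add(2225835, 128881)), 1663762) = Add(Mul(7030, 2354716), 1663762) = Add(16553653480, 1663762) = 16555317242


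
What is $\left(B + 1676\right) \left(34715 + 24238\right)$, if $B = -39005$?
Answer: $-2200656537$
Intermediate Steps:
$\left(B + 1676\right) \left(34715 + 24238\right) = \left(-39005 + 1676\right) \left(34715 + 24238\right) = \left(-37329\right) 58953 = -2200656537$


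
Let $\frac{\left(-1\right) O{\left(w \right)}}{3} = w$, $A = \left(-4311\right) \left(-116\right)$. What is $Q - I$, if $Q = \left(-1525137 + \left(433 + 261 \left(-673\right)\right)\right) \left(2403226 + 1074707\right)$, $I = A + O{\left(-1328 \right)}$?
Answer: $-5913728226141$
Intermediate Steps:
$A = 500076$
$O{\left(w \right)} = - 3 w$
$I = 504060$ ($I = 500076 - -3984 = 500076 + 3984 = 504060$)
$Q = -5913727722081$ ($Q = \left(-1525137 + \left(433 - 175653\right)\right) 3477933 = \left(-1525137 - 175220\right) 3477933 = \left(-1700357\right) 3477933 = -5913727722081$)
$Q - I = -5913727722081 - 504060 = -5913728226141$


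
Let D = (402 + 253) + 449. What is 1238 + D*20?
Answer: 23318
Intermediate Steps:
D = 1104 (D = 655 + 449 = 1104)
1238 + D*20 = 1238 + 1104*20 = 1238 + 22080 = 23318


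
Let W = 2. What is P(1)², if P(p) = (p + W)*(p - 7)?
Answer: 324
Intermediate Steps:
P(p) = (-7 + p)*(2 + p) (P(p) = (p + 2)*(p - 7) = (2 + p)*(-7 + p) = (-7 + p)*(2 + p))
P(1)² = (-14 + 1² - 5*1)² = (-14 + 1 - 5)² = (-18)² = 324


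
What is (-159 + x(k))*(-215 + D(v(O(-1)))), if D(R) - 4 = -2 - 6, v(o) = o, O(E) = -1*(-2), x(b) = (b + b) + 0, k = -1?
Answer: 35259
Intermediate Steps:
x(b) = 2*b (x(b) = 2*b + 0 = 2*b)
O(E) = 2
D(R) = -4 (D(R) = 4 + (-2 - 6) = 4 - 8 = -4)
(-159 + x(k))*(-215 + D(v(O(-1)))) = (-159 + 2*(-1))*(-215 - 4) = (-159 - 2)*(-219) = -161*(-219) = 35259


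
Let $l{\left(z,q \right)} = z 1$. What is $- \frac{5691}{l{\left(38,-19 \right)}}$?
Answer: $- \frac{5691}{38} \approx -149.76$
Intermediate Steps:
$l{\left(z,q \right)} = z$
$- \frac{5691}{l{\left(38,-19 \right)}} = - \frac{5691}{38}$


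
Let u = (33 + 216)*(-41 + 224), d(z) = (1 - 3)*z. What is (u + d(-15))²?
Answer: 2079086409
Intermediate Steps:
d(z) = -2*z
u = 45567 (u = 249*183 = 45567)
(u + d(-15))² = (45567 - 2*(-15))² = (45567 + 30)² = 45597² = 2079086409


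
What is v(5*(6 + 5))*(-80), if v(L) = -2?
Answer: 160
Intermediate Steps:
v(5*(6 + 5))*(-80) = -2*(-80) = 160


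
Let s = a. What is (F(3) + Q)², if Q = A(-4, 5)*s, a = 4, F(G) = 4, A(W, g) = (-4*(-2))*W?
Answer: 15376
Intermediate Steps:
A(W, g) = 8*W
s = 4
Q = -128 (Q = (8*(-4))*4 = -32*4 = -128)
(F(3) + Q)² = (4 - 128)² = (-124)² = 15376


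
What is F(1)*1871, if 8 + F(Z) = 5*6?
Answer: 41162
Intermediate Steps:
F(Z) = 22 (F(Z) = -8 + 5*6 = -8 + 30 = 22)
F(1)*1871 = 22*1871 = 41162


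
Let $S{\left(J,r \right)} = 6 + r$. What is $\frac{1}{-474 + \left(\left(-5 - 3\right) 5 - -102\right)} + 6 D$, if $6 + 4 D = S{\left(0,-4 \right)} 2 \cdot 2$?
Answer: $\frac{1235}{412} \approx 2.9976$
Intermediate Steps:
$D = \frac{1}{2}$ ($D = - \frac{3}{2} + \frac{\left(6 - 4\right) 2 \cdot 2}{4} = - \frac{3}{2} + \frac{2 \cdot 2 \cdot 2}{4} = - \frac{3}{2} + \frac{4 \cdot 2}{4} = - \frac{3}{2} + \frac{1}{4} \cdot 8 = - \frac{3}{2} + 2 = \frac{1}{2} \approx 0.5$)
$\frac{1}{-474 + \left(\left(-5 - 3\right) 5 - -102\right)} + 6 D = \frac{1}{-474 + \left(\left(-5 - 3\right) 5 - -102\right)} + 6 \cdot \frac{1}{2} = \frac{1}{-474 + \left(\left(-8\right) 5 + 102\right)} + 3 = \frac{1}{-474 + \left(-40 + 102\right)} + 3 = \frac{1}{-474 + 62} + 3 = \frac{1}{-412} + 3 = - \frac{1}{412} + 3 = \frac{1235}{412}$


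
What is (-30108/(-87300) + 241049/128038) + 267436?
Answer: 249112410761017/931476450 ≈ 2.6744e+5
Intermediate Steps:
(-30108/(-87300) + 241049/128038) + 267436 = (-30108*(-1/87300) + 241049*(1/128038)) + 267436 = (2509/7275 + 241049/128038) + 267436 = 2074878817/931476450 + 267436 = 249112410761017/931476450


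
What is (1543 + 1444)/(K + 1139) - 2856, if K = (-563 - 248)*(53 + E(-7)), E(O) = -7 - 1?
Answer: -100979723/35356 ≈ -2856.1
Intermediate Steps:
E(O) = -8
K = -36495 (K = (-563 - 248)*(53 - 8) = -811*45 = -36495)
(1543 + 1444)/(K + 1139) - 2856 = (1543 + 1444)/(-36495 + 1139) - 2856 = 2987/(-35356) - 2856 = 2987*(-1/35356) - 2856 = -2987/35356 - 2856 = -100979723/35356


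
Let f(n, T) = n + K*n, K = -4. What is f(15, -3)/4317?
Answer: -15/1439 ≈ -0.010424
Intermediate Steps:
f(n, T) = -3*n (f(n, T) = n - 4*n = -3*n)
f(15, -3)/4317 = -3*15/4317 = -45*1/4317 = -15/1439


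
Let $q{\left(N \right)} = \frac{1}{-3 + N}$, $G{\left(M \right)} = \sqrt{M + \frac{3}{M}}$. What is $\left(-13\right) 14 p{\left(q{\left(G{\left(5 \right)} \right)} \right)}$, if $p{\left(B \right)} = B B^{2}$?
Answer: $\frac{22750}{\left(15 - 2 \sqrt{35}\right)^{3}} \approx 715.63$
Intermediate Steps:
$p{\left(B \right)} = B^{3}$
$\left(-13\right) 14 p{\left(q{\left(G{\left(5 \right)} \right)} \right)} = \left(-13\right) 14 \left(\frac{1}{-3 + \sqrt{5 + \frac{3}{5}}}\right)^{3} = - 182 \left(\frac{1}{-3 + \sqrt{5 + 3 \cdot \frac{1}{5}}}\right)^{3} = - 182 \left(\frac{1}{-3 + \sqrt{5 + \frac{3}{5}}}\right)^{3} = - 182 \left(\frac{1}{-3 + \sqrt{\frac{28}{5}}}\right)^{3} = - 182 \left(\frac{1}{-3 + \frac{2 \sqrt{35}}{5}}\right)^{3} = - \frac{182}{\left(-3 + \frac{2 \sqrt{35}}{5}\right)^{3}}$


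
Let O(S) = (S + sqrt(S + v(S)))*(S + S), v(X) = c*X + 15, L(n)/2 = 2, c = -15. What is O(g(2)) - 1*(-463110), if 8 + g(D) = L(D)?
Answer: 463142 - 8*sqrt(71) ≈ 4.6307e+5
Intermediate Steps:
L(n) = 4 (L(n) = 2*2 = 4)
g(D) = -4 (g(D) = -8 + 4 = -4)
v(X) = 15 - 15*X (v(X) = -15*X + 15 = 15 - 15*X)
O(S) = 2*S*(S + sqrt(15 - 14*S)) (O(S) = (S + sqrt(S + (15 - 15*S)))*(S + S) = (S + sqrt(15 - 14*S))*(2*S) = 2*S*(S + sqrt(15 - 14*S)))
O(g(2)) - 1*(-463110) = 2*(-4)*(-4 + sqrt(15 - 14*(-4))) - 1*(-463110) = 2*(-4)*(-4 + sqrt(15 + 56)) + 463110 = 2*(-4)*(-4 + sqrt(71)) + 463110 = (32 - 8*sqrt(71)) + 463110 = 463142 - 8*sqrt(71)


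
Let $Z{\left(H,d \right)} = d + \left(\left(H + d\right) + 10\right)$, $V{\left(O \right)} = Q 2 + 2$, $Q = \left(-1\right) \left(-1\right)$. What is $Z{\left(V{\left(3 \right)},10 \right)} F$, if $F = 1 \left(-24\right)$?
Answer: $-816$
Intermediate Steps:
$Q = 1$
$V{\left(O \right)} = 4$ ($V{\left(O \right)} = 1 \cdot 2 + 2 = 2 + 2 = 4$)
$Z{\left(H,d \right)} = 10 + H + 2 d$ ($Z{\left(H,d \right)} = d + \left(10 + H + d\right) = 10 + H + 2 d$)
$F = -24$
$Z{\left(V{\left(3 \right)},10 \right)} F = \left(10 + 4 + 2 \cdot 10\right) \left(-24\right) = \left(10 + 4 + 20\right) \left(-24\right) = 34 \left(-24\right) = -816$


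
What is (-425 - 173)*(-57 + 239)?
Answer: -108836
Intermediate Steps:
(-425 - 173)*(-57 + 239) = -598*182 = -108836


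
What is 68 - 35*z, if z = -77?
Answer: 2763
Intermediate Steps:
68 - 35*z = 68 - 35*(-77) = 68 + 2695 = 2763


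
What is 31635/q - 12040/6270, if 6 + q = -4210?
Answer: -24911209/2643432 ≈ -9.4238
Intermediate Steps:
q = -4216 (q = -6 - 4210 = -4216)
31635/q - 12040/6270 = 31635/(-4216) - 12040/6270 = 31635*(-1/4216) - 12040*1/6270 = -31635/4216 - 1204/627 = -24911209/2643432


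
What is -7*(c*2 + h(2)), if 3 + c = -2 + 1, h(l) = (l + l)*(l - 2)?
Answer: 56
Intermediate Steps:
h(l) = 2*l*(-2 + l) (h(l) = (2*l)*(-2 + l) = 2*l*(-2 + l))
c = -4 (c = -3 + (-2 + 1) = -3 - 1 = -4)
-7*(c*2 + h(2)) = -7*(-4*2 + 2*2*(-2 + 2)) = -7*(-8 + 2*2*0) = -7*(-8 + 0) = -7*(-8) = 56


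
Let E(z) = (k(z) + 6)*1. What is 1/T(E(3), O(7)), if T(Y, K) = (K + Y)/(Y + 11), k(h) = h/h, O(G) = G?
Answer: 9/7 ≈ 1.2857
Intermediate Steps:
k(h) = 1
E(z) = 7 (E(z) = (1 + 6)*1 = 7*1 = 7)
T(Y, K) = (K + Y)/(11 + Y)
1/T(E(3), O(7)) = 1/((7 + 7)/(11 + 7)) = 1/(14/18) = 1/((1/18)*14) = 1/(7/9) = 9/7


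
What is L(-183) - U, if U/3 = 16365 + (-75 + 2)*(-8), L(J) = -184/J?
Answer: -9304817/183 ≈ -50846.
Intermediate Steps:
U = 50847 (U = 3*(16365 + (-75 + 2)*(-8)) = 3*(16365 - 73*(-8)) = 3*(16365 + 584) = 3*16949 = 50847)
L(-183) - U = -184/(-183) - 1*50847 = -184*(-1/183) - 50847 = 184/183 - 50847 = -9304817/183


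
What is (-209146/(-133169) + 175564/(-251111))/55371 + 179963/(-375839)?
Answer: -111070554212916932499/231970005182281661057 ≈ -0.47881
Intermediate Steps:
(-209146/(-133169) + 175564/(-251111))/55371 + 179963/(-375839) = (-209146*(-1/133169) + 175564*(-1/251111))*(1/55371) + 179963*(-1/375839) = (209146/133169 - 175564/251111)*(1/55371) - 179963/375839 = (29139178890/33440200759)*(1/55371) - 179963/375839 = 9713059630/617205785408863 - 179963/375839 = -111070554212916932499/231970005182281661057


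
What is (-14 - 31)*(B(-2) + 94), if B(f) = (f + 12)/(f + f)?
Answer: -8235/2 ≈ -4117.5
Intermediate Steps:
B(f) = (12 + f)/(2*f) (B(f) = (12 + f)/((2*f)) = (12 + f)*(1/(2*f)) = (12 + f)/(2*f))
(-14 - 31)*(B(-2) + 94) = (-14 - 31)*((1/2)*(12 - 2)/(-2) + 94) = -45*((1/2)*(-1/2)*10 + 94) = -45*(-5/2 + 94) = -45*183/2 = -8235/2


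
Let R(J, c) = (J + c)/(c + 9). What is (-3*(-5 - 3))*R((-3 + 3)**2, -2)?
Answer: -48/7 ≈ -6.8571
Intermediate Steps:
R(J, c) = (J + c)/(9 + c)
(-3*(-5 - 3))*R((-3 + 3)**2, -2) = (-3*(-5 - 3))*(((-3 + 3)**2 - 2)/(9 - 2)) = (-3*(-8))*((0**2 - 2)/7) = 24*((0 - 2)/7) = 24*((1/7)*(-2)) = 24*(-2/7) = -48/7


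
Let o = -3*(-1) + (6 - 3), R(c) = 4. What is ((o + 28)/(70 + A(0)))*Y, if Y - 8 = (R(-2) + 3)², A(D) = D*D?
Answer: 969/35 ≈ 27.686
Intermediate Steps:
o = 6 (o = 3 + 3 = 6)
A(D) = D²
Y = 57 (Y = 8 + (4 + 3)² = 8 + 7² = 8 + 49 = 57)
((o + 28)/(70 + A(0)))*Y = ((6 + 28)/(70 + 0²))*57 = (34/(70 + 0))*57 = (34/70)*57 = (34*(1/70))*57 = (17/35)*57 = 969/35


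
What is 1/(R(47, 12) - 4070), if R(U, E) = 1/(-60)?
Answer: -60/244201 ≈ -0.00024570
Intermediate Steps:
R(U, E) = -1/60
1/(R(47, 12) - 4070) = 1/(-1/60 - 4070) = 1/(-244201/60) = -60/244201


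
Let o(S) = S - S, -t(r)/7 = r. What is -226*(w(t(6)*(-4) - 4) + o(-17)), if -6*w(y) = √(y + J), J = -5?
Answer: 113*√159/3 ≈ 474.96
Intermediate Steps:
t(r) = -7*r
o(S) = 0
w(y) = -√(-5 + y)/6 (w(y) = -√(y - 5)/6 = -√(-5 + y)/6)
-226*(w(t(6)*(-4) - 4) + o(-17)) = -226*(-√(-5 + (-7*6*(-4) - 4))/6 + 0) = -226*(-√(-5 + (-42*(-4) - 4))/6 + 0) = -226*(-√(-5 + (168 - 4))/6 + 0) = -226*(-√(-5 + 164)/6 + 0) = -226*(-√159/6 + 0) = -(-113)*√159/3 = 113*√159/3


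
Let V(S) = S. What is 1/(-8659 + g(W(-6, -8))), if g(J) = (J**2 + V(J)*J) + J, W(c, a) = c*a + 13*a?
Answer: -1/2443 ≈ -0.00040933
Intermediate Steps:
W(c, a) = 13*a + a*c (W(c, a) = a*c + 13*a = 13*a + a*c)
g(J) = J + 2*J**2 (g(J) = (J**2 + J*J) + J = (J**2 + J**2) + J = 2*J**2 + J = J + 2*J**2)
1/(-8659 + g(W(-6, -8))) = 1/(-8659 + (-8*(13 - 6))*(1 + 2*(-8*(13 - 6)))) = 1/(-8659 + (-8*7)*(1 + 2*(-8*7))) = 1/(-8659 - 56*(1 + 2*(-56))) = 1/(-8659 - 56*(1 - 112)) = 1/(-8659 - 56*(-111)) = 1/(-8659 + 6216) = 1/(-2443) = -1/2443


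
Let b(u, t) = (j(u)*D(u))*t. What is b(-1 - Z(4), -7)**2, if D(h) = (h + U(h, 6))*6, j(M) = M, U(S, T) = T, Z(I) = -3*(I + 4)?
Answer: 784784196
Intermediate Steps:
Z(I) = -12 - 3*I (Z(I) = -3*(4 + I) = -12 - 3*I)
D(h) = 36 + 6*h (D(h) = (h + 6)*6 = (6 + h)*6 = 36 + 6*h)
b(u, t) = t*u*(36 + 6*u) (b(u, t) = (u*(36 + 6*u))*t = t*u*(36 + 6*u))
b(-1 - Z(4), -7)**2 = (6*(-7)*(-1 - (-12 - 3*4))*(6 + (-1 - (-12 - 3*4))))**2 = (6*(-7)*(-1 - (-12 - 12))*(6 + (-1 - (-12 - 12))))**2 = (6*(-7)*(-1 - 1*(-24))*(6 + (-1 - 1*(-24))))**2 = (6*(-7)*(-1 + 24)*(6 + (-1 + 24)))**2 = (6*(-7)*23*(6 + 23))**2 = (6*(-7)*23*29)**2 = (-28014)**2 = 784784196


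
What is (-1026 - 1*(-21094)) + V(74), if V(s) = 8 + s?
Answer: 20150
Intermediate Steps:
(-1026 - 1*(-21094)) + V(74) = (-1026 - 1*(-21094)) + (8 + 74) = (-1026 + 21094) + 82 = 20068 + 82 = 20150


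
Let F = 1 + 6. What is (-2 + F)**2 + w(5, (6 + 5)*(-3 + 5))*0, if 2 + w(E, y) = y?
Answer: 25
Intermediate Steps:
w(E, y) = -2 + y
F = 7
(-2 + F)**2 + w(5, (6 + 5)*(-3 + 5))*0 = (-2 + 7)**2 + (-2 + (6 + 5)*(-3 + 5))*0 = 5**2 + (-2 + 11*2)*0 = 25 + (-2 + 22)*0 = 25 + 20*0 = 25 + 0 = 25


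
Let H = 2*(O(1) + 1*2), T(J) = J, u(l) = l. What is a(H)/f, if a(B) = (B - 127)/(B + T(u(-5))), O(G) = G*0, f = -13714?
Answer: -123/13714 ≈ -0.0089689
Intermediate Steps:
O(G) = 0
H = 4 (H = 2*(0 + 1*2) = 2*(0 + 2) = 2*2 = 4)
a(B) = (-127 + B)/(-5 + B) (a(B) = (B - 127)/(B - 5) = (-127 + B)/(-5 + B))
a(H)/f = ((-127 + 4)/(-5 + 4))/(-13714) = (-123/(-1))*(-1/13714) = -1*(-123)*(-1/13714) = 123*(-1/13714) = -123/13714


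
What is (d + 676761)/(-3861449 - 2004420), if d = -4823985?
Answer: 4147224/5865869 ≈ 0.70701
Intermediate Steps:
(d + 676761)/(-3861449 - 2004420) = (-4823985 + 676761)/(-3861449 - 2004420) = -4147224/(-5865869) = -4147224*(-1/5865869) = 4147224/5865869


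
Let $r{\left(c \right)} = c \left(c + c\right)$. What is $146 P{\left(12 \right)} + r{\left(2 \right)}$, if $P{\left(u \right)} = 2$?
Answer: $300$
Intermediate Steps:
$r{\left(c \right)} = 2 c^{2}$ ($r{\left(c \right)} = c 2 c = 2 c^{2}$)
$146 P{\left(12 \right)} + r{\left(2 \right)} = 146 \cdot 2 + 2 \cdot 2^{2} = 292 + 2 \cdot 4 = 292 + 8 = 300$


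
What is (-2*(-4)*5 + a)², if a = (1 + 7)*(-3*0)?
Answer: 1600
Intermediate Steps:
a = 0 (a = 8*0 = 0)
(-2*(-4)*5 + a)² = (-2*(-4)*5 + 0)² = (8*5 + 0)² = (40 + 0)² = 40² = 1600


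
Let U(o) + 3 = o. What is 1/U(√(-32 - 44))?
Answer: -3/85 - 2*I*√19/85 ≈ -0.035294 - 0.10256*I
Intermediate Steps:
U(o) = -3 + o
1/U(√(-32 - 44)) = 1/(-3 + √(-32 - 44)) = 1/(-3 + √(-76)) = 1/(-3 + 2*I*√19)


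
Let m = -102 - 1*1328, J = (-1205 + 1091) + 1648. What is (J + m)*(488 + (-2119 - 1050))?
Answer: -278824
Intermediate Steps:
J = 1534 (J = -114 + 1648 = 1534)
m = -1430 (m = -102 - 1328 = -1430)
(J + m)*(488 + (-2119 - 1050)) = (1534 - 1430)*(488 + (-2119 - 1050)) = 104*(488 - 3169) = 104*(-2681) = -278824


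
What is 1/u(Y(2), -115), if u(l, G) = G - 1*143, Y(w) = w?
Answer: -1/258 ≈ -0.0038760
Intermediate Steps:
u(l, G) = -143 + G (u(l, G) = G - 143 = -143 + G)
1/u(Y(2), -115) = 1/(-143 - 115) = 1/(-258) = -1/258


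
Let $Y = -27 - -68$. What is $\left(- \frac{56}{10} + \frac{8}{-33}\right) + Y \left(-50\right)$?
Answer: $- \frac{339214}{165} \approx -2055.8$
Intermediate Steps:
$Y = 41$ ($Y = -27 + 68 = 41$)
$\left(- \frac{56}{10} + \frac{8}{-33}\right) + Y \left(-50\right) = \left(- \frac{56}{10} + \frac{8}{-33}\right) + 41 \left(-50\right) = \left(\left(-56\right) \frac{1}{10} + 8 \left(- \frac{1}{33}\right)\right) - 2050 = \left(- \frac{28}{5} - \frac{8}{33}\right) - 2050 = - \frac{964}{165} - 2050 = - \frac{339214}{165}$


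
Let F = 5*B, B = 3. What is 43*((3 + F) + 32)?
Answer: 2150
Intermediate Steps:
F = 15 (F = 5*3 = 15)
43*((3 + F) + 32) = 43*((3 + 15) + 32) = 43*(18 + 32) = 43*50 = 2150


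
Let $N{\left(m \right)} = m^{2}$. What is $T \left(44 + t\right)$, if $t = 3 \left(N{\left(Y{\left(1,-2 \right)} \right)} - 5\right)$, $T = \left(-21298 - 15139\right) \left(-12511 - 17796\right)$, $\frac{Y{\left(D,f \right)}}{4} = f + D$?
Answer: $85030804243$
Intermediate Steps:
$Y{\left(D,f \right)} = 4 D + 4 f$ ($Y{\left(D,f \right)} = 4 \left(f + D\right) = 4 \left(D + f\right) = 4 D + 4 f$)
$T = 1104296159$ ($T = \left(-36437\right) \left(-30307\right) = 1104296159$)
$t = 33$ ($t = 3 \left(\left(4 \cdot 1 + 4 \left(-2\right)\right)^{2} - 5\right) = 3 \left(\left(4 - 8\right)^{2} - 5\right) = 3 \left(\left(-4\right)^{2} - 5\right) = 3 \left(16 - 5\right) = 3 \cdot 11 = 33$)
$T \left(44 + t\right) = 1104296159 \left(44 + 33\right) = 1104296159 \cdot 77 = 85030804243$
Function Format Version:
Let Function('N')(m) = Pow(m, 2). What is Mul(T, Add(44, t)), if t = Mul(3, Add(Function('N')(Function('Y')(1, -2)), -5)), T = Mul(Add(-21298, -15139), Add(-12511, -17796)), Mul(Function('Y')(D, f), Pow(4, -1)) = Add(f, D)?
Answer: 85030804243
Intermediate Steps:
Function('Y')(D, f) = Add(Mul(4, D), Mul(4, f)) (Function('Y')(D, f) = Mul(4, Add(f, D)) = Mul(4, Add(D, f)) = Add(Mul(4, D), Mul(4, f)))
T = 1104296159 (T = Mul(-36437, -30307) = 1104296159)
t = 33 (t = Mul(3, Add(Pow(Add(Mul(4, 1), Mul(4, -2)), 2), -5)) = Mul(3, Add(Pow(Add(4, -8), 2), -5)) = Mul(3, Add(Pow(-4, 2), -5)) = Mul(3, Add(16, -5)) = Mul(3, 11) = 33)
Mul(T, Add(44, t)) = Mul(1104296159, Add(44, 33)) = Mul(1104296159, 77) = 85030804243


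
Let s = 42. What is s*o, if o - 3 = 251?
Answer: 10668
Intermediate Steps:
o = 254 (o = 3 + 251 = 254)
s*o = 42*254 = 10668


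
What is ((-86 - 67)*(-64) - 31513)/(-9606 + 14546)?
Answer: -21721/4940 ≈ -4.3970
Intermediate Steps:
((-86 - 67)*(-64) - 31513)/(-9606 + 14546) = (-153*(-64) - 31513)/4940 = (9792 - 31513)*(1/4940) = -21721*1/4940 = -21721/4940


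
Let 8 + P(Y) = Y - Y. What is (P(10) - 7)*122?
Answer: -1830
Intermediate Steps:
P(Y) = -8 (P(Y) = -8 + (Y - Y) = -8 + 0 = -8)
(P(10) - 7)*122 = (-8 - 7)*122 = -15*122 = -1830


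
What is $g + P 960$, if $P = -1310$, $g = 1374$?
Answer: $-1256226$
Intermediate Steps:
$g + P 960 = 1374 - 1257600 = -1256226$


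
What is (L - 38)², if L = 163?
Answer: 15625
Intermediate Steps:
(L - 38)² = (163 - 38)² = 125² = 15625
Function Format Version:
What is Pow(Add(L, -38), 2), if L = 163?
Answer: 15625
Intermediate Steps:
Pow(Add(L, -38), 2) = Pow(Add(163, -38), 2) = Pow(125, 2) = 15625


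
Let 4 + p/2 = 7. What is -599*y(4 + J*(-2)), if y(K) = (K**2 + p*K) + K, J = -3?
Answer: -101830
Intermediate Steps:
p = 6 (p = -8 + 2*7 = -8 + 14 = 6)
y(K) = K**2 + 7*K (y(K) = (K**2 + 6*K) + K = K**2 + 7*K)
-599*y(4 + J*(-2)) = -599*(4 - 3*(-2))*(7 + (4 - 3*(-2))) = -599*(4 + 6)*(7 + (4 + 6)) = -5990*(7 + 10) = -5990*17 = -599*170 = -101830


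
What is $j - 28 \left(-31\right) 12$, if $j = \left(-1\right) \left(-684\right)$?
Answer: $11100$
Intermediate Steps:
$j = 684$
$j - 28 \left(-31\right) 12 = 684 - 28 \left(-31\right) 12 = 684 - \left(-868\right) 12 = 684 - -10416 = 684 + 10416 = 11100$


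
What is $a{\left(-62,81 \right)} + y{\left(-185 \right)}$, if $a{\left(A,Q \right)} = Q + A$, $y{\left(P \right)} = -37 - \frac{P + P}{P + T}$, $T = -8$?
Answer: $- \frac{3844}{193} \approx -19.917$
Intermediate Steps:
$y{\left(P \right)} = -37 - \frac{2 P}{-8 + P}$ ($y{\left(P \right)} = -37 - \frac{P + P}{P - 8} = -37 - \frac{2 P}{-8 + P}$)
$a{\left(A,Q \right)} = A + Q$
$a{\left(-62,81 \right)} + y{\left(-185 \right)} = \left(-62 + 81\right) + \frac{296 - -7215}{-8 - 185} = 19 + \frac{296 + 7215}{-193} = 19 - \frac{7511}{193} = - \frac{3844}{193}$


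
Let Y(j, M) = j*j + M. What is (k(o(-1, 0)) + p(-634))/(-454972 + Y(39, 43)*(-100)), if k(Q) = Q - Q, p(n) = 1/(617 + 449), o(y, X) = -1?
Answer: -1/651722552 ≈ -1.5344e-9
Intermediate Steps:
Y(j, M) = M + j**2 (Y(j, M) = j**2 + M = M + j**2)
p(n) = 1/1066
k(Q) = 0
(k(o(-1, 0)) + p(-634))/(-454972 + Y(39, 43)*(-100)) = (0 + 1/1066)/(-454972 + (43 + 39**2)*(-100)) = 1/(1066*(-454972 + (43 + 1521)*(-100))) = 1/(1066*(-454972 + 1564*(-100))) = 1/(1066*(-454972 - 156400)) = (1/1066)/(-611372) = (1/1066)*(-1/611372) = -1/651722552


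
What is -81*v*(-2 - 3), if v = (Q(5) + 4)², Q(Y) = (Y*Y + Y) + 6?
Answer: 648000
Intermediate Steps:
Q(Y) = 6 + Y + Y² (Q(Y) = (Y² + Y) + 6 = (Y + Y²) + 6 = 6 + Y + Y²)
v = 1600 (v = ((6 + 5 + 5²) + 4)² = ((6 + 5 + 25) + 4)² = (36 + 4)² = 40² = 1600)
-81*v*(-2 - 3) = -129600*(-2 - 3) = -129600*(-5) = -81*(-8000) = 648000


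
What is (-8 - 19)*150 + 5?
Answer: -4045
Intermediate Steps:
(-8 - 19)*150 + 5 = -27*150 + 5 = -4050 + 5 = -4045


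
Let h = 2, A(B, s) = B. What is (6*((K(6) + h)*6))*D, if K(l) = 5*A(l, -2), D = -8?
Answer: -9216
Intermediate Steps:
K(l) = 5*l
(6*((K(6) + h)*6))*D = (6*((5*6 + 2)*6))*(-8) = (6*((30 + 2)*6))*(-8) = (6*(32*6))*(-8) = (6*192)*(-8) = 1152*(-8) = -9216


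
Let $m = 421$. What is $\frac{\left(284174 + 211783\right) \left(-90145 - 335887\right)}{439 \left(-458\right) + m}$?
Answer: $\frac{30184793232}{28663} \approx 1.0531 \cdot 10^{6}$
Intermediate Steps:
$\frac{\left(284174 + 211783\right) \left(-90145 - 335887\right)}{439 \left(-458\right) + m} = \frac{\left(284174 + 211783\right) \left(-90145 - 335887\right)}{439 \left(-458\right) + 421} = \frac{495957 \left(-426032\right)}{-201062 + 421} = - \frac{211293552624}{-200641} = \left(-211293552624\right) \left(- \frac{1}{200641}\right) = \frac{30184793232}{28663}$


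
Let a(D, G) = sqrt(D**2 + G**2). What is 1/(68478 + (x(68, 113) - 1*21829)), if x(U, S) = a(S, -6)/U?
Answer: 215704976/10062421412619 - 68*sqrt(12805)/10062421412619 ≈ 2.1436e-5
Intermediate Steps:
x(U, S) = sqrt(36 + S**2)/U (x(U, S) = sqrt(S**2 + (-6)**2)/U = sqrt(S**2 + 36)/U = sqrt(36 + S**2)/U)
1/(68478 + (x(68, 113) - 1*21829)) = 1/(68478 + (sqrt(36 + 113**2)/68 - 1*21829)) = 1/(68478 + (sqrt(36 + 12769)/68 - 21829)) = 1/(68478 + (sqrt(12805)/68 - 21829)) = 1/(68478 + (-21829 + sqrt(12805)/68)) = 1/(46649 + sqrt(12805)/68)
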